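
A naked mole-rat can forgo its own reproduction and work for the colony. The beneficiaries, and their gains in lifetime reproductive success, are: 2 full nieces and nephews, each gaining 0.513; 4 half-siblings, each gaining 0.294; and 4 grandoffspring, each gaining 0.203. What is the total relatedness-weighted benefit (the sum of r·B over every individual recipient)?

r to a full niece or nephew = 0.25 (full aunt/uncle↔niece/nephew: two paths of length 3 through the shared grandparent pair: r = 2·(1/2)^3 = 1/4).
r to a half-sibling = 0.25 (half-sibs share one parent — one path of length 2: r = (1/2)^2 = 1/4).
r to a grandoffspring = 1/4 (two parent–offspring links: r = (1/2)^2 = 1/4).
Summing one r·B term per recipient: 2·0.25·0.513 + 4·0.25·0.294 + 4·0.25·0.203 = 0.7535.

0.7535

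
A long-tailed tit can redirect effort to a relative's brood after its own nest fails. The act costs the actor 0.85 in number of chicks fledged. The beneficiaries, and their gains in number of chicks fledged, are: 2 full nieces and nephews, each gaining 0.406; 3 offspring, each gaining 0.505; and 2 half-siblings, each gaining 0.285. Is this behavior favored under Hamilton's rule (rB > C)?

Hamilton's rule: the trait is favored when the sum of r·B over every recipient exceeds the actor's cost C.
r to a full niece or nephew = 1/4 (full aunt/uncle↔niece/nephew: two paths of length 3 through the shared grandparent pair: r = 2·(1/2)^3 = 1/4).
r to an offspring = 1/2 (one parent–offspring link: r = (1/2)^1 = 1/2).
r to a half-sibling = 1/4 (half-sibs share one parent — one path of length 2: r = (1/2)^2 = 1/4).
Summing one r·B term per recipient: 2·0.25·0.406 + 3·0.5·0.505 + 2·0.25·0.285 = 1.103.
1.103 > 0.85: the indirect benefit exceeds the cost.

Yes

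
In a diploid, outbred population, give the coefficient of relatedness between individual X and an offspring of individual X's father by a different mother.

Each parent–offspring link contributes a factor of 1/2, and independent paths through distinct common ancestors add.
Half-sibs share one parent — one path of length 2: r = (1/2)^2 = 1/4.

0.25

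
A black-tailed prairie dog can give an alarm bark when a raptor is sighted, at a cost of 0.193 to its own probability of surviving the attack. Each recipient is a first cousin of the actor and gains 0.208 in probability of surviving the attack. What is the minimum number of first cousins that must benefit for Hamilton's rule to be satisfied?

r to a first cousin = 0.125 (first cousins share one grandparent pair — two paths of length 4: r = 2·(1/2)^4 = 1/8).
Hamilton's rule: n·r·B > C  ⇒  n > C/(r·B) = 0.193/(0.125·0.208) = 7.423.
The smallest integer exceeding 7.423 is 8.

8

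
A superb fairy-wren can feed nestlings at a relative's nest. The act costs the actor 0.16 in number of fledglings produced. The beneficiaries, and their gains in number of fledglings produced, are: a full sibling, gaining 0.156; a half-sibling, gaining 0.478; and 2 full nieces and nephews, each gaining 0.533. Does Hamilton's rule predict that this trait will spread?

Hamilton's rule: the trait is favored when the sum of r·B over every recipient exceeds the actor's cost C.
r to a full sibling = 0.5 (full sibs share both parents — two paths of length 2: r = 2·(1/2)^2 = 1/2).
r to a half-sibling = 0.25 (half-sibs share one parent — one path of length 2: r = (1/2)^2 = 1/4).
r to a full niece or nephew = 0.25 (full aunt/uncle↔niece/nephew: two paths of length 3 through the shared grandparent pair: r = 2·(1/2)^3 = 1/4).
Summing one r·B term per recipient: 1·0.5·0.156 + 1·0.25·0.478 + 2·0.25·0.533 = 0.464.
0.464 > 0.16: the indirect benefit exceeds the cost.

Yes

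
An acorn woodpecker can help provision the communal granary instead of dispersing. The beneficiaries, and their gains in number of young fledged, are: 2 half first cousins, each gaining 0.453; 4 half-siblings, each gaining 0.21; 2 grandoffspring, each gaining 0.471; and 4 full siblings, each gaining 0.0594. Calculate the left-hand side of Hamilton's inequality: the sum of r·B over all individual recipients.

r to a half first cousin = 0.0625 (half first cousins share one grandparent — one path of length 4: r = (1/2)^4 = 1/16).
r to a half-sibling = 1/4 (half-sibs share one parent — one path of length 2: r = (1/2)^2 = 1/4).
r to a grandoffspring = 1/4 (two parent–offspring links: r = (1/2)^2 = 1/4).
r to a full sibling = 0.5 (full sibs share both parents — two paths of length 2: r = 2·(1/2)^2 = 1/2).
Summing one r·B term per recipient: 2·0.0625·0.453 + 4·0.25·0.21 + 2·0.25·0.471 + 4·0.5·0.0594 = 0.620925.

0.620925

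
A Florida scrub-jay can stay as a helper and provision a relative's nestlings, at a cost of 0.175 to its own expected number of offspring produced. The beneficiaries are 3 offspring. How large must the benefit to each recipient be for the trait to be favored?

0.1167

r to an offspring = 1/2 (one parent–offspring link: r = (1/2)^1 = 1/2).
Hamilton's rule with n recipients of equal r: n·r·B > C, so B > C/(n·r) = 0.175/(3·0.5) = 0.1167.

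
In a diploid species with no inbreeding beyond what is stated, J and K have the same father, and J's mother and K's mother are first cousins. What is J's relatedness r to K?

Wright's path rule: contributions from independent ancestry routes add.
J and K are related in two ways: half-sibs through their shared father (r = 1/4) and second cousins through their mothers (r = 1/32).
r = 1/4 + 1/32 = 0.28125.

0.28125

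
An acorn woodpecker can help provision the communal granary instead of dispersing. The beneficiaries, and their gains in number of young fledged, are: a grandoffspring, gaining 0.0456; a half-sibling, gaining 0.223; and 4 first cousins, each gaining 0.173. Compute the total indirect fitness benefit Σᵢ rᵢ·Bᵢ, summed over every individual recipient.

0.15365

r to a grandoffspring = 0.25 (two parent–offspring links: r = (1/2)^2 = 1/4).
r to a half-sibling = 1/4 (half-sibs share one parent — one path of length 2: r = (1/2)^2 = 1/4).
r to a first cousin = 1/8 (first cousins share one grandparent pair — two paths of length 4: r = 2·(1/2)^4 = 1/8).
Summing one r·B term per recipient: 1·0.25·0.0456 + 1·0.25·0.223 + 4·0.125·0.173 = 0.15365.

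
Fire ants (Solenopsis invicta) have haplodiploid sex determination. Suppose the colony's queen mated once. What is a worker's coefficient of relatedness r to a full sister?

0.75

Haplodiploid full sisters inherit their father's entire haploid genome identically (contributing 1/2) and on average half of their mother's contribution (1/2 · 1/2 = 1/4); r = 1/2 + 1/4 = 3/4.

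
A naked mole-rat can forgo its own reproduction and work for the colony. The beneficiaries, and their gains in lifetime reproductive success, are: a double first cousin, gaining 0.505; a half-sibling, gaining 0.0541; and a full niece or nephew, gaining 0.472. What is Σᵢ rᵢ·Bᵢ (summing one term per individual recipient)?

0.257775

r to a double first cousin = 1/4 (double first cousins share both grandparent pairs — four paths of length 4: r = 4·(1/2)^4 = 1/4).
r to a half-sibling = 1/4 (half-sibs share one parent — one path of length 2: r = (1/2)^2 = 1/4).
r to a full niece or nephew = 1/4 (full aunt/uncle↔niece/nephew: two paths of length 3 through the shared grandparent pair: r = 2·(1/2)^3 = 1/4).
Summing one r·B term per recipient: 1·0.25·0.505 + 1·0.25·0.0541 + 1·0.25·0.472 = 0.257775.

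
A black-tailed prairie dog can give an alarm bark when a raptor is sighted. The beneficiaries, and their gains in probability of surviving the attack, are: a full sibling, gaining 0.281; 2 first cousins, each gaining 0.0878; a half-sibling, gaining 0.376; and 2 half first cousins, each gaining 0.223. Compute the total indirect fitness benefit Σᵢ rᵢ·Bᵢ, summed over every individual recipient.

r to a full sibling = 1/2 (full sibs share both parents — two paths of length 2: r = 2·(1/2)^2 = 1/2).
r to a first cousin = 1/8 (first cousins share one grandparent pair — two paths of length 4: r = 2·(1/2)^4 = 1/8).
r to a half-sibling = 0.25 (half-sibs share one parent — one path of length 2: r = (1/2)^2 = 1/4).
r to a half first cousin = 1/16 (half first cousins share one grandparent — one path of length 4: r = (1/2)^4 = 1/16).
Summing one r·B term per recipient: 1·0.5·0.281 + 2·0.125·0.0878 + 1·0.25·0.376 + 2·0.0625·0.223 = 0.284325.

0.284325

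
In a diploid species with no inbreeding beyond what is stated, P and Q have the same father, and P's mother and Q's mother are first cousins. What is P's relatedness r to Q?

Relatedness sums over independent paths through distinct common ancestors.
P and Q are related in two ways: half-sibs through their shared father (r = 1/4) and second cousins through their mothers (r = 1/32).
r = 1/4 + 1/32 = 9/32 = 0.28125.

0.28125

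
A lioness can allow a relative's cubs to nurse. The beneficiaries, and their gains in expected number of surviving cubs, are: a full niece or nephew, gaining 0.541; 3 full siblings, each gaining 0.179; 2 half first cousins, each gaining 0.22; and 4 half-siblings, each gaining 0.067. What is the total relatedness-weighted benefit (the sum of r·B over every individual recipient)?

r to a full niece or nephew = 1/4 (full aunt/uncle↔niece/nephew: two paths of length 3 through the shared grandparent pair: r = 2·(1/2)^3 = 1/4).
r to a full sibling = 1/2 (full sibs share both parents — two paths of length 2: r = 2·(1/2)^2 = 1/2).
r to a half first cousin = 1/16 (half first cousins share one grandparent — one path of length 4: r = (1/2)^4 = 1/16).
r to a half-sibling = 0.25 (half-sibs share one parent — one path of length 2: r = (1/2)^2 = 1/4).
Summing one r·B term per recipient: 1·0.25·0.541 + 3·0.5·0.179 + 2·0.0625·0.22 + 4·0.25·0.067 = 0.49825.

0.49825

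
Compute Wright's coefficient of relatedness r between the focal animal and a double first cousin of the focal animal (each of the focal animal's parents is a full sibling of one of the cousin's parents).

Each parent–offspring link contributes a factor of 1/2, and independent paths through distinct common ancestors add.
Double first cousins share both grandparent pairs — four paths of length 4: r = 4·(1/2)^4 = 1/4.

0.25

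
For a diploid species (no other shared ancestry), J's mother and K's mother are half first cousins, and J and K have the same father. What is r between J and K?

Relatedness sums over independent paths through distinct common ancestors.
J and K are related in two ways: half second cousins through their mothers (r = 1/64) and half-sibs through their shared father (r = 1/4).
r = 1/64 + 1/4 = 0.265625.

0.265625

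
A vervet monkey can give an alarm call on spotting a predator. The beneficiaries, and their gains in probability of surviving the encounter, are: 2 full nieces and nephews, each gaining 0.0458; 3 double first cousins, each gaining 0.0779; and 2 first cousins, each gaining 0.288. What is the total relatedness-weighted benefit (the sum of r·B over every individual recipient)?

0.153325

r to a full niece or nephew = 0.25 (full aunt/uncle↔niece/nephew: two paths of length 3 through the shared grandparent pair: r = 2·(1/2)^3 = 1/4).
r to a double first cousin = 0.25 (double first cousins share both grandparent pairs — four paths of length 4: r = 4·(1/2)^4 = 1/4).
r to a first cousin = 1/8 (first cousins share one grandparent pair — two paths of length 4: r = 2·(1/2)^4 = 1/8).
Summing one r·B term per recipient: 2·0.25·0.0458 + 3·0.25·0.0779 + 2·0.125·0.288 = 0.153325.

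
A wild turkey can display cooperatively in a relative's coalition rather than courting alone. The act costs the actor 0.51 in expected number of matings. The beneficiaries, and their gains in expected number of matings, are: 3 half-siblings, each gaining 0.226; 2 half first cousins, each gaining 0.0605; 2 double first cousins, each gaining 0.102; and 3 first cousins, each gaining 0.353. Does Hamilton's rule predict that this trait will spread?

Hamilton's rule: the trait is favored when the sum of r·B over every recipient exceeds the actor's cost C.
r to a half-sibling = 0.25 (half-sibs share one parent — one path of length 2: r = (1/2)^2 = 1/4).
r to a half first cousin = 1/16 (half first cousins share one grandparent — one path of length 4: r = (1/2)^4 = 1/16).
r to a double first cousin = 1/4 (double first cousins share both grandparent pairs — four paths of length 4: r = 4·(1/2)^4 = 1/4).
r to a first cousin = 1/8 (first cousins share one grandparent pair — two paths of length 4: r = 2·(1/2)^4 = 1/8).
Summing one r·B term per recipient: 3·0.25·0.226 + 2·0.0625·0.0605 + 2·0.25·0.102 + 3·0.125·0.353 = 0.3604375.
0.3604375 < 0.51: the indirect benefit is less than the cost.

No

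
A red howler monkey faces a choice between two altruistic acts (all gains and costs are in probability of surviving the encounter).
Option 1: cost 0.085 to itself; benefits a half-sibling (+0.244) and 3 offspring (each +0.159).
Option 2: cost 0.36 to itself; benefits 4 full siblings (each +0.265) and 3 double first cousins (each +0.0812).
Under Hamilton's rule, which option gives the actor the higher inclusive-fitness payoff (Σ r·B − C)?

Option 2

Option 1: r to a half-sibling = 0.25.
Option 1: r to an offspring = 0.5.
Option 1: Σ r·B − C = (1·0.25·0.244 + 3·0.5·0.159) − 0.085 = 0.2145.
Option 2: r to a full sibling = 0.5.
Option 2: r to a double first cousin = 0.25.
Option 2: Σ r·B − C = (4·0.5·0.265 + 3·0.25·0.0812) − 0.36 = 0.2309.
Option 2 has the higher net inclusive-fitness payoff.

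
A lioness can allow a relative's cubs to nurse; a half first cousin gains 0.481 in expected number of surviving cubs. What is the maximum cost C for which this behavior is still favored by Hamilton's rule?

0.0300625

r to a half first cousin = 0.0625 (half first cousins share one grandparent — one path of length 4: r = (1/2)^4 = 1/16).
Hamilton's rule: n·r·B > C, so the trait is favored while C < n·r·B = 1·0.0625·0.481 = 0.0300625.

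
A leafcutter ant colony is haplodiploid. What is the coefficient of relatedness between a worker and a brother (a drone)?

Her haploid brother carries none of their father's genes and a random half of their mother's genome; that half matches the maternal half of her own genome with probability 1/2: r = 1/2 · 1/2 = 1/4.

0.25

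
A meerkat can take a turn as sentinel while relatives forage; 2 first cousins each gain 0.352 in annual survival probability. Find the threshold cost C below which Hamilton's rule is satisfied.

0.088

r to a first cousin = 1/8 (first cousins share one grandparent pair — two paths of length 4: r = 2·(1/2)^4 = 1/8).
Hamilton's rule: n·r·B > C, so the trait is favored while C < n·r·B = 2·0.125·0.352 = 0.088.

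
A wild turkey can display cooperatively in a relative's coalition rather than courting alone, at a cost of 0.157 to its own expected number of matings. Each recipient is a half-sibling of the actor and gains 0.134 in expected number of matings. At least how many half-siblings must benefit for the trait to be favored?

r to a half-sibling = 0.25 (half-sibs share one parent — one path of length 2: r = (1/2)^2 = 1/4).
Hamilton's rule: n·r·B > C  ⇒  n > C/(r·B) = 0.157/(0.25·0.134) = 4.687.
The smallest integer exceeding 4.687 is 5.

5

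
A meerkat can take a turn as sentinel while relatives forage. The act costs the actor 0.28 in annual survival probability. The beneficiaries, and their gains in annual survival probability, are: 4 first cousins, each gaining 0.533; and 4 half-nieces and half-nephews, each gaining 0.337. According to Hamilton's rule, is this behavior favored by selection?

Hamilton's rule: the trait is favored when the sum of r·B over every recipient exceeds the actor's cost C.
r to a first cousin = 0.125 (first cousins share one grandparent pair — two paths of length 4: r = 2·(1/2)^4 = 1/8).
r to a half-niece or half-nephew = 1/8 (half-aunt/uncle↔niece/nephew: one path of length 3: r = (1/2)^3 = 1/8).
Summing one r·B term per recipient: 4·0.125·0.533 + 4·0.125·0.337 = 0.435.
0.435 > 0.28: the indirect benefit exceeds the cost.

Yes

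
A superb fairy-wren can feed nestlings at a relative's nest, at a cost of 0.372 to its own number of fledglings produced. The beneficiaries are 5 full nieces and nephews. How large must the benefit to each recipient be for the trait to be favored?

r to a full niece or nephew = 0.25 (full aunt/uncle↔niece/nephew: two paths of length 3 through the shared grandparent pair: r = 2·(1/2)^3 = 1/4).
Hamilton's rule with n recipients of equal r: n·r·B > C, so B > C/(n·r) = 0.372/(5·0.25) = 0.2976.

0.2976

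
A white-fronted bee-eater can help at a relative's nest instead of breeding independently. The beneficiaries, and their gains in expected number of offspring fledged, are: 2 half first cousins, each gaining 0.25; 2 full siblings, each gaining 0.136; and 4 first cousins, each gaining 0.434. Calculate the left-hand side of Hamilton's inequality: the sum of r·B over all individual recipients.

0.38425

r to a half first cousin = 0.0625 (half first cousins share one grandparent — one path of length 4: r = (1/2)^4 = 1/16).
r to a full sibling = 1/2 (full sibs share both parents — two paths of length 2: r = 2·(1/2)^2 = 1/2).
r to a first cousin = 1/8 (first cousins share one grandparent pair — two paths of length 4: r = 2·(1/2)^4 = 1/8).
Summing one r·B term per recipient: 2·0.0625·0.25 + 2·0.5·0.136 + 4·0.125·0.434 = 0.38425.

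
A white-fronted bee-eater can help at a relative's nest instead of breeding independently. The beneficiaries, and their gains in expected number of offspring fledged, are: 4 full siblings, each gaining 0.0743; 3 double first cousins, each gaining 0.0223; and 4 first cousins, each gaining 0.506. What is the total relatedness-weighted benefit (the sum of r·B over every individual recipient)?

0.418325

r to a full sibling = 0.5 (full sibs share both parents — two paths of length 2: r = 2·(1/2)^2 = 1/2).
r to a double first cousin = 0.25 (double first cousins share both grandparent pairs — four paths of length 4: r = 4·(1/2)^4 = 1/4).
r to a first cousin = 1/8 (first cousins share one grandparent pair — two paths of length 4: r = 2·(1/2)^4 = 1/8).
Summing one r·B term per recipient: 4·0.5·0.0743 + 3·0.25·0.0223 + 4·0.125·0.506 = 0.418325.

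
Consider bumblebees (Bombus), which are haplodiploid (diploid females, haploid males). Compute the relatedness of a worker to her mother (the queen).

One meiotic link between diploid queen and diploid daughter: r = 1/2.

0.5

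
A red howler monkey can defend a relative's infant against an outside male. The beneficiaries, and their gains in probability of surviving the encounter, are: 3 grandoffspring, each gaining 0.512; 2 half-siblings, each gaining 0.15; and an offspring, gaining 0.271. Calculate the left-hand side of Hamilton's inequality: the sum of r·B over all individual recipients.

0.5945

r to a grandoffspring = 1/4 (two parent–offspring links: r = (1/2)^2 = 1/4).
r to a half-sibling = 0.25 (half-sibs share one parent — one path of length 2: r = (1/2)^2 = 1/4).
r to an offspring = 1/2 (one parent–offspring link: r = (1/2)^1 = 1/2).
Summing one r·B term per recipient: 3·0.25·0.512 + 2·0.25·0.15 + 1·0.5·0.271 = 0.5945.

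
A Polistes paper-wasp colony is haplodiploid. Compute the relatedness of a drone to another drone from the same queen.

Haploid brothers each carry a random half of the queen's diploid genome, so on average they share half: r = 1/2.

0.5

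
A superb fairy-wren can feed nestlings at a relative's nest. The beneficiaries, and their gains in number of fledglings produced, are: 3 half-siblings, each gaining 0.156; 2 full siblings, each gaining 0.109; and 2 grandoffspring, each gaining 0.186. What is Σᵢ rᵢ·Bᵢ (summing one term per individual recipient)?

0.319

r to a half-sibling = 1/4 (half-sibs share one parent — one path of length 2: r = (1/2)^2 = 1/4).
r to a full sibling = 1/2 (full sibs share both parents — two paths of length 2: r = 2·(1/2)^2 = 1/2).
r to a grandoffspring = 1/4 (two parent–offspring links: r = (1/2)^2 = 1/4).
Summing one r·B term per recipient: 3·0.25·0.156 + 2·0.5·0.109 + 2·0.25·0.186 = 0.319.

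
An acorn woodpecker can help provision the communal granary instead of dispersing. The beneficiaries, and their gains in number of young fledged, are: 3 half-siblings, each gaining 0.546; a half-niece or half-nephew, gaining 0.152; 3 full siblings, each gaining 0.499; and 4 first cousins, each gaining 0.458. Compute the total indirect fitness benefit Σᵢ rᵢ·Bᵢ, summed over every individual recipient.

1.406

r to a half-sibling = 1/4 (half-sibs share one parent — one path of length 2: r = (1/2)^2 = 1/4).
r to a half-niece or half-nephew = 1/8 (half-aunt/uncle↔niece/nephew: one path of length 3: r = (1/2)^3 = 1/8).
r to a full sibling = 1/2 (full sibs share both parents — two paths of length 2: r = 2·(1/2)^2 = 1/2).
r to a first cousin = 0.125 (first cousins share one grandparent pair — two paths of length 4: r = 2·(1/2)^4 = 1/8).
Summing one r·B term per recipient: 3·0.25·0.546 + 1·0.125·0.152 + 3·0.5·0.499 + 4·0.125·0.458 = 1.406.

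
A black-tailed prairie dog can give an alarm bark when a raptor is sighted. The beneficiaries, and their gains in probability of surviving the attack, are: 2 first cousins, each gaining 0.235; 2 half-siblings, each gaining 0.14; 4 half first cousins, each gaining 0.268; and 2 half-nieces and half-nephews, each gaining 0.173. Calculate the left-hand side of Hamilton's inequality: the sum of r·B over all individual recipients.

0.239

r to a first cousin = 0.125 (first cousins share one grandparent pair — two paths of length 4: r = 2·(1/2)^4 = 1/8).
r to a half-sibling = 1/4 (half-sibs share one parent — one path of length 2: r = (1/2)^2 = 1/4).
r to a half first cousin = 0.0625 (half first cousins share one grandparent — one path of length 4: r = (1/2)^4 = 1/16).
r to a half-niece or half-nephew = 0.125 (half-aunt/uncle↔niece/nephew: one path of length 3: r = (1/2)^3 = 1/8).
Summing one r·B term per recipient: 2·0.125·0.235 + 2·0.25·0.14 + 4·0.0625·0.268 + 2·0.125·0.173 = 0.239.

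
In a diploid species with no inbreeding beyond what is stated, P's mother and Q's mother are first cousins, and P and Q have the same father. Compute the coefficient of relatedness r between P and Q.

0.28125

With two independent routes of shared ancestry, r is the sum of the two contributions.
P and Q are related in two ways: second cousins through their mothers (r = 1/32) and half-sibs through their shared father (r = 1/4).
r = 1/32 + 1/4 = 9/32 = 0.28125.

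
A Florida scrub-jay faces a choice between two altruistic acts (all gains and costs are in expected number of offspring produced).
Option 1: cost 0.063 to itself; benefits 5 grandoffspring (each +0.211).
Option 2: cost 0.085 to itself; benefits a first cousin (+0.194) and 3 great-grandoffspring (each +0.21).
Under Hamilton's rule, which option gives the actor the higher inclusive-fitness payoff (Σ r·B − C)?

Option 1: r to a grandoffspring = 0.25.
Option 1: Σ r·B − C = (5·0.25·0.211) − 0.063 = 0.20075.
Option 2: r to a first cousin = 0.125.
Option 2: r to a great-grandoffspring = 0.125.
Option 2: Σ r·B − C = (1·0.125·0.194 + 3·0.125·0.21) − 0.085 = 0.018.
Option 1 has the higher net inclusive-fitness payoff.

Option 1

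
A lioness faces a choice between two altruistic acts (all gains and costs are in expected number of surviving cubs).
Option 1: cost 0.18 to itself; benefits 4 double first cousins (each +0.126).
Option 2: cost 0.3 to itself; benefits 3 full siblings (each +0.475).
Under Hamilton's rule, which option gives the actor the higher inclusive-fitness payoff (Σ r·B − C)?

Option 1: r to a double first cousin = 0.25.
Option 1: Σ r·B − C = (4·0.25·0.126) − 0.18 = -0.054.
Option 2: r to a full sibling = 0.5.
Option 2: Σ r·B − C = (3·0.5·0.475) − 0.3 = 0.4125.
Option 2 has the higher net inclusive-fitness payoff.

Option 2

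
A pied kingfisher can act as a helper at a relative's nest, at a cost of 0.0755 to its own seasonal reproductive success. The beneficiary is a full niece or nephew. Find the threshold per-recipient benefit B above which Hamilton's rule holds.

0.302

r to a full niece or nephew = 1/4 (full aunt/uncle↔niece/nephew: two paths of length 3 through the shared grandparent pair: r = 2·(1/2)^3 = 1/4).
Hamilton's rule with n recipients of equal r: n·r·B > C, so B > C/(n·r) = 0.0755/(1·0.25) = 0.302.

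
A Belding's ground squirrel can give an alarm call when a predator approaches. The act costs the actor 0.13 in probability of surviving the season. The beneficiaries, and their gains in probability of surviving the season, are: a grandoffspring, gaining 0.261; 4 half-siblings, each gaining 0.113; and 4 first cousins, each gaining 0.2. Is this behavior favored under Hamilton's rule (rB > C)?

Hamilton's rule: the trait is favored when the sum of r·B over every recipient exceeds the actor's cost C.
r to a grandoffspring = 1/4 (two parent–offspring links: r = (1/2)^2 = 1/4).
r to a half-sibling = 0.25 (half-sibs share one parent — one path of length 2: r = (1/2)^2 = 1/4).
r to a first cousin = 0.125 (first cousins share one grandparent pair — two paths of length 4: r = 2·(1/2)^4 = 1/8).
Summing one r·B term per recipient: 1·0.25·0.261 + 4·0.25·0.113 + 4·0.125·0.2 = 0.27825.
0.27825 > 0.13: the indirect benefit exceeds the cost.

Yes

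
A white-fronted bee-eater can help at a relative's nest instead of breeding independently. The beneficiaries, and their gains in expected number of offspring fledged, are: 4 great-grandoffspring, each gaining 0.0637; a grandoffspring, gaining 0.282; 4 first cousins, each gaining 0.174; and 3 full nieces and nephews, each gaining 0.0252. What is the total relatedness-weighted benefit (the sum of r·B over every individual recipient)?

0.20825

r to a great-grandoffspring = 0.125 (three parent–offspring links: r = (1/2)^3 = 1/8).
r to a grandoffspring = 1/4 (two parent–offspring links: r = (1/2)^2 = 1/4).
r to a first cousin = 1/8 (first cousins share one grandparent pair — two paths of length 4: r = 2·(1/2)^4 = 1/8).
r to a full niece or nephew = 1/4 (full aunt/uncle↔niece/nephew: two paths of length 3 through the shared grandparent pair: r = 2·(1/2)^3 = 1/4).
Summing one r·B term per recipient: 4·0.125·0.0637 + 1·0.25·0.282 + 4·0.125·0.174 + 3·0.25·0.0252 = 0.20825.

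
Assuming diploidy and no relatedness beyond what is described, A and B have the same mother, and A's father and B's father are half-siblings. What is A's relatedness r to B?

0.3125

With two independent routes of shared ancestry, r is the sum of the two contributions.
A and B are related in two ways: half-sibs through their shared mother (r = 1/4) and half first cousins through their fathers (r = 1/16).
r = 1/4 + 1/16 = 5/16 = 0.3125.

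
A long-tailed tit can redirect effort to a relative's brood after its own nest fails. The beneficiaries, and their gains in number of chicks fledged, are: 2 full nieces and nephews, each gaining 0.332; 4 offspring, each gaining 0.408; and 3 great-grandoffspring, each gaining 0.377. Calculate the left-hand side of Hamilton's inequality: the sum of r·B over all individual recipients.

r to a full niece or nephew = 1/4 (full aunt/uncle↔niece/nephew: two paths of length 3 through the shared grandparent pair: r = 2·(1/2)^3 = 1/4).
r to an offspring = 0.5 (one parent–offspring link: r = (1/2)^1 = 1/2).
r to a great-grandoffspring = 1/8 (three parent–offspring links: r = (1/2)^3 = 1/8).
Summing one r·B term per recipient: 2·0.25·0.332 + 4·0.5·0.408 + 3·0.125·0.377 = 1.123375.

1.123375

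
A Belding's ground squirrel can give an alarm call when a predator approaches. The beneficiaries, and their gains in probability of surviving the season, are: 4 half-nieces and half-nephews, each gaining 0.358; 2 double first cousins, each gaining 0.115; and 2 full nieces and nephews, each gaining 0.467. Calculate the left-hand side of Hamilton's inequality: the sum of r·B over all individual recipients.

r to a half-niece or half-nephew = 1/8 (half-aunt/uncle↔niece/nephew: one path of length 3: r = (1/2)^3 = 1/8).
r to a double first cousin = 1/4 (double first cousins share both grandparent pairs — four paths of length 4: r = 4·(1/2)^4 = 1/4).
r to a full niece or nephew = 1/4 (full aunt/uncle↔niece/nephew: two paths of length 3 through the shared grandparent pair: r = 2·(1/2)^3 = 1/4).
Summing one r·B term per recipient: 4·0.125·0.358 + 2·0.25·0.115 + 2·0.25·0.467 = 0.47.

0.47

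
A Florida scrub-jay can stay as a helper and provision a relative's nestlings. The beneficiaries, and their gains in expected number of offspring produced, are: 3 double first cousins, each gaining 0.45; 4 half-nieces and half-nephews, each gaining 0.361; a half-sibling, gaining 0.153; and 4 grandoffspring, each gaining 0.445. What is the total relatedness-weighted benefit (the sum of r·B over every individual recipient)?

1.00125

r to a double first cousin = 1/4 (double first cousins share both grandparent pairs — four paths of length 4: r = 4·(1/2)^4 = 1/4).
r to a half-niece or half-nephew = 0.125 (half-aunt/uncle↔niece/nephew: one path of length 3: r = (1/2)^3 = 1/8).
r to a half-sibling = 1/4 (half-sibs share one parent — one path of length 2: r = (1/2)^2 = 1/4).
r to a grandoffspring = 1/4 (two parent–offspring links: r = (1/2)^2 = 1/4).
Summing one r·B term per recipient: 3·0.25·0.45 + 4·0.125·0.361 + 1·0.25·0.153 + 4·0.25·0.445 = 1.00125.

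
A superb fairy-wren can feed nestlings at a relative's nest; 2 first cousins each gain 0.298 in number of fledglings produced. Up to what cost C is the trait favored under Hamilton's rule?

r to a first cousin = 1/8 (first cousins share one grandparent pair — two paths of length 4: r = 2·(1/2)^4 = 1/8).
Hamilton's rule: n·r·B > C, so the trait is favored while C < n·r·B = 2·0.125·0.298 = 0.0745.

0.0745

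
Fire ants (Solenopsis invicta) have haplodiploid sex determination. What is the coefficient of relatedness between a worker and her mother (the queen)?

0.5

One meiotic link between diploid queen and diploid daughter: r = 1/2.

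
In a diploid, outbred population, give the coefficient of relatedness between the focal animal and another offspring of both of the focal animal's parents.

0.5

Each parent–offspring link contributes a factor of 1/2, and independent paths through distinct common ancestors add.
Full sibs share both parents — two paths of length 2: r = 2·(1/2)^2 = 1/2.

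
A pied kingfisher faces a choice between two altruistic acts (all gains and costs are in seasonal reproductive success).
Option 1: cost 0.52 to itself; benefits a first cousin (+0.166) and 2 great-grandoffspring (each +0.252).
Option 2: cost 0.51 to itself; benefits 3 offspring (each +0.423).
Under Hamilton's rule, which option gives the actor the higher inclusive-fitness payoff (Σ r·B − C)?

Option 1: r to a first cousin = 0.125.
Option 1: r to a great-grandoffspring = 0.125.
Option 1: Σ r·B − C = (1·0.125·0.166 + 2·0.125·0.252) − 0.52 = -0.43625.
Option 2: r to an offspring = 0.5.
Option 2: Σ r·B − C = (3·0.5·0.423) − 0.51 = 0.1245.
Option 2 has the higher net inclusive-fitness payoff.

Option 2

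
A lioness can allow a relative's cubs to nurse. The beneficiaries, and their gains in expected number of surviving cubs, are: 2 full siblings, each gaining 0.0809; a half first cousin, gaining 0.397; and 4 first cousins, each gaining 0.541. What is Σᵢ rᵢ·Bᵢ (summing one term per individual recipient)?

0.3762125

r to a full sibling = 1/2 (full sibs share both parents — two paths of length 2: r = 2·(1/2)^2 = 1/2).
r to a half first cousin = 1/16 (half first cousins share one grandparent — one path of length 4: r = (1/2)^4 = 1/16).
r to a first cousin = 0.125 (first cousins share one grandparent pair — two paths of length 4: r = 2·(1/2)^4 = 1/8).
Summing one r·B term per recipient: 2·0.5·0.0809 + 1·0.0625·0.397 + 4·0.125·0.541 = 0.3762125.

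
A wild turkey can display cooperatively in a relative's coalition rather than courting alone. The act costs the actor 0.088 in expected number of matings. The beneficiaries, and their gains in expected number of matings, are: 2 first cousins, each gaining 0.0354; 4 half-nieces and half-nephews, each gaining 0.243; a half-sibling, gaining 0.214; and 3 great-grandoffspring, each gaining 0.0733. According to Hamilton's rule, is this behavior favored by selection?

Yes

Hamilton's rule: the trait is favored when the sum of r·B over every recipient exceeds the actor's cost C.
r to a first cousin = 1/8 (first cousins share one grandparent pair — two paths of length 4: r = 2·(1/2)^4 = 1/8).
r to a half-niece or half-nephew = 1/8 (half-aunt/uncle↔niece/nephew: one path of length 3: r = (1/2)^3 = 1/8).
r to a half-sibling = 0.25 (half-sibs share one parent — one path of length 2: r = (1/2)^2 = 1/4).
r to a great-grandoffspring = 1/8 (three parent–offspring links: r = (1/2)^3 = 1/8).
Summing one r·B term per recipient: 2·0.125·0.0354 + 4·0.125·0.243 + 1·0.25·0.214 + 3·0.125·0.0733 = 0.2113375.
0.2113375 > 0.088: the indirect benefit exceeds the cost.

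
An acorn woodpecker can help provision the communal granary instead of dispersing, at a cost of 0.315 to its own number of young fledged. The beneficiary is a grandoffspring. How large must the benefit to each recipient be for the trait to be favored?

1.26

r to a grandoffspring = 1/4 (two parent–offspring links: r = (1/2)^2 = 1/4).
Hamilton's rule with n recipients of equal r: n·r·B > C, so B > C/(n·r) = 0.315/(1·0.25) = 1.26.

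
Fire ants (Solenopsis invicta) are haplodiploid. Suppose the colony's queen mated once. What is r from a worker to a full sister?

0.75

Haplodiploid full sisters inherit their father's entire haploid genome identically (contributing 1/2) and on average half of their mother's contribution (1/2 · 1/2 = 1/4); r = 1/2 + 1/4 = 3/4.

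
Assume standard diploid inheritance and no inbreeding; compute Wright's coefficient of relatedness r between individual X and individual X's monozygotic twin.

Each parent–offspring link contributes a factor of 1/2, and independent paths through distinct common ancestors add.
Monozygotic twins share every allele identical by descent: r = 1.

1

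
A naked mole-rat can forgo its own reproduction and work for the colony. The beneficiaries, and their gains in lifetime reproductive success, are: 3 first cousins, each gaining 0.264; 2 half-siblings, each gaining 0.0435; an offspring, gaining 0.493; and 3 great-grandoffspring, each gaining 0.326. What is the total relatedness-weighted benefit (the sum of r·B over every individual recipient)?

r to a first cousin = 1/8 (first cousins share one grandparent pair — two paths of length 4: r = 2·(1/2)^4 = 1/8).
r to a half-sibling = 0.25 (half-sibs share one parent — one path of length 2: r = (1/2)^2 = 1/4).
r to an offspring = 0.5 (one parent–offspring link: r = (1/2)^1 = 1/2).
r to a great-grandoffspring = 1/8 (three parent–offspring links: r = (1/2)^3 = 1/8).
Summing one r·B term per recipient: 3·0.125·0.264 + 2·0.25·0.0435 + 1·0.5·0.493 + 3·0.125·0.326 = 0.4895.

0.4895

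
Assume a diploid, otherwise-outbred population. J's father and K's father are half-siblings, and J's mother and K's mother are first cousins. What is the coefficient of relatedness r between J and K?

With two independent routes of shared ancestry, r is the sum of the two contributions.
J and K are related in two ways: half first cousins through their fathers (r = 1/16) and second cousins through their mothers (r = 1/32).
r = 1/16 + 1/32 = 0.09375.

0.09375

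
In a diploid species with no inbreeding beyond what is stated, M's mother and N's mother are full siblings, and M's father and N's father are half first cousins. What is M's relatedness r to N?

Wright's path rule: contributions from independent ancestry routes add.
M and N are related in two ways: first cousins through their mothers (r = 1/8) and half second cousins through their fathers (r = 1/64).
r = 1/8 + 1/64 = 9/64 = 0.140625.

0.140625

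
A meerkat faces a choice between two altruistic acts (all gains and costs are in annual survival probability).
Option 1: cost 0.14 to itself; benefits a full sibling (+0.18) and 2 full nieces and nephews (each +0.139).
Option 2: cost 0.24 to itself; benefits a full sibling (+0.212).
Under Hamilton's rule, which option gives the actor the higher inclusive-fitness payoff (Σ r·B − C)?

Option 1: r to a full sibling = 0.5.
Option 1: r to a full niece or nephew = 0.25.
Option 1: Σ r·B − C = (1·0.5·0.18 + 2·0.25·0.139) − 0.14 = 0.0195.
Option 2: r to a full sibling = 0.5.
Option 2: Σ r·B − C = (1·0.5·0.212) − 0.24 = -0.134.
Option 1 has the higher net inclusive-fitness payoff.

Option 1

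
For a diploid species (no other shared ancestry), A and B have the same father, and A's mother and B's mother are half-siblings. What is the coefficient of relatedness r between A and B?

0.3125

Relatedness sums over independent paths through distinct common ancestors.
A and B are related in two ways: half-sibs through their shared father (r = 1/4) and half first cousins through their mothers (r = 1/16).
r = 1/4 + 1/16 = 5/16 = 0.3125.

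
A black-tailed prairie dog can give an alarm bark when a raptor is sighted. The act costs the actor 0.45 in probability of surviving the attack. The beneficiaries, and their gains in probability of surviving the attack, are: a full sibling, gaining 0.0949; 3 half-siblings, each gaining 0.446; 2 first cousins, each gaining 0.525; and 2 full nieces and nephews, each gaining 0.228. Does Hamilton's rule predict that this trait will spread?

Hamilton's rule: the trait is favored when the sum of r·B over every recipient exceeds the actor's cost C.
r to a full sibling = 0.5 (full sibs share both parents — two paths of length 2: r = 2·(1/2)^2 = 1/2).
r to a half-sibling = 1/4 (half-sibs share one parent — one path of length 2: r = (1/2)^2 = 1/4).
r to a first cousin = 1/8 (first cousins share one grandparent pair — two paths of length 4: r = 2·(1/2)^4 = 1/8).
r to a full niece or nephew = 0.25 (full aunt/uncle↔niece/nephew: two paths of length 3 through the shared grandparent pair: r = 2·(1/2)^3 = 1/4).
Summing one r·B term per recipient: 1·0.5·0.0949 + 3·0.25·0.446 + 2·0.125·0.525 + 2·0.25·0.228 = 0.6272.
0.6272 > 0.45: the indirect benefit exceeds the cost.

Yes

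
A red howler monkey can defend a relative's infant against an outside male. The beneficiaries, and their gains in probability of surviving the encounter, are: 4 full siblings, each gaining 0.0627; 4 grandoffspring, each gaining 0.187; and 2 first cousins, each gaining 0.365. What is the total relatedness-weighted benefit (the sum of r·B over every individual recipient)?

r to a full sibling = 1/2 (full sibs share both parents — two paths of length 2: r = 2·(1/2)^2 = 1/2).
r to a grandoffspring = 1/4 (two parent–offspring links: r = (1/2)^2 = 1/4).
r to a first cousin = 1/8 (first cousins share one grandparent pair — two paths of length 4: r = 2·(1/2)^4 = 1/8).
Summing one r·B term per recipient: 4·0.5·0.0627 + 4·0.25·0.187 + 2·0.125·0.365 = 0.40365.

0.40365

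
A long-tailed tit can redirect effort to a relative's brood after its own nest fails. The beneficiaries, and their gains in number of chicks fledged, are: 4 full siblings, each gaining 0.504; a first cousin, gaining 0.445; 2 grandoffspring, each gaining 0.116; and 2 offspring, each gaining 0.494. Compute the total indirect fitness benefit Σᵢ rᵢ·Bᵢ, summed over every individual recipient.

r to a full sibling = 1/2 (full sibs share both parents — two paths of length 2: r = 2·(1/2)^2 = 1/2).
r to a first cousin = 0.125 (first cousins share one grandparent pair — two paths of length 4: r = 2·(1/2)^4 = 1/8).
r to a grandoffspring = 0.25 (two parent–offspring links: r = (1/2)^2 = 1/4).
r to an offspring = 1/2 (one parent–offspring link: r = (1/2)^1 = 1/2).
Summing one r·B term per recipient: 4·0.5·0.504 + 1·0.125·0.445 + 2·0.25·0.116 + 2·0.5·0.494 = 1.615625.

1.615625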